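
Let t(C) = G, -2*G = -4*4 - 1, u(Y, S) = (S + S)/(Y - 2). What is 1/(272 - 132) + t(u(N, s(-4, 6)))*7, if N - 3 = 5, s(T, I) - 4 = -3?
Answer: 8331/140 ≈ 59.507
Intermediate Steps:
s(T, I) = 1 (s(T, I) = 4 - 3 = 1)
N = 8 (N = 3 + 5 = 8)
u(Y, S) = 2*S/(-2 + Y) (u(Y, S) = (2*S)/(-2 + Y) = 2*S/(-2 + Y))
G = 17/2 (G = -(-4*4 - 1)/2 = -(-16 - 1)/2 = -½*(-17) = 17/2 ≈ 8.5000)
t(C) = 17/2
1/(272 - 132) + t(u(N, s(-4, 6)))*7 = 1/(272 - 132) + (17/2)*7 = 1/140 + 119/2 = 8331/140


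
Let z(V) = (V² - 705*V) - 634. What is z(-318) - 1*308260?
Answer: 16420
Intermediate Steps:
z(V) = -634 + V² - 705*V
z(-318) - 1*308260 = (-634 + (-318)² - 705*(-318)) - 1*308260 = (-634 + 101124 + 224190) - 308260 = 324680 - 308260 = 16420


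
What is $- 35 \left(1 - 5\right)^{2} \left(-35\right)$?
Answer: $19600$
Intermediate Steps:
$- 35 \left(1 - 5\right)^{2} \left(-35\right) = - 35 \left(-4\right)^{2} \left(-35\right) = \left(-35\right) 16 \left(-35\right) = \left(-560\right) \left(-35\right) = 19600$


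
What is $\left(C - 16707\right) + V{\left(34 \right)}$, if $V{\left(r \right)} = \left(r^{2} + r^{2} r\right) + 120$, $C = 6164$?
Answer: $30037$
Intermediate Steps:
$V{\left(r \right)} = 120 + r^{2} + r^{3}$ ($V{\left(r \right)} = \left(r^{2} + r^{3}\right) + 120 = 120 + r^{2} + r^{3}$)
$\left(C - 16707\right) + V{\left(34 \right)} = \left(6164 - 16707\right) + \left(120 + 34^{2} + 34^{3}\right) = -10543 + \left(120 + 1156 + 39304\right) = -10543 + 40580 = 30037$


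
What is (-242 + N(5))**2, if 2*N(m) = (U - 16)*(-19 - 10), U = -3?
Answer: 4489/4 ≈ 1122.3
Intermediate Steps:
N(m) = 551/2 (N(m) = ((-3 - 16)*(-19 - 10))/2 = (-19*(-29))/2 = (1/2)*551 = 551/2)
(-242 + N(5))**2 = (-242 + 551/2)**2 = (67/2)**2 = 4489/4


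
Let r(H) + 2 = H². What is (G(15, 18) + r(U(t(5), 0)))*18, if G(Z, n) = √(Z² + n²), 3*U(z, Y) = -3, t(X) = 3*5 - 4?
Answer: -18 + 54*√61 ≈ 403.75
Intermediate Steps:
t(X) = 11 (t(X) = 15 - 4 = 11)
U(z, Y) = -1 (U(z, Y) = (⅓)*(-3) = -1)
r(H) = -2 + H²
(G(15, 18) + r(U(t(5), 0)))*18 = (√(15² + 18²) + (-2 + (-1)²))*18 = (√(225 + 324) + (-2 + 1))*18 = (√549 - 1)*18 = (3*√61 - 1)*18 = (-1 + 3*√61)*18 = -18 + 54*√61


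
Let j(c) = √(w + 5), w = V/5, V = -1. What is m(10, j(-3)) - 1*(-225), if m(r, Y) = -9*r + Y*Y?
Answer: 699/5 ≈ 139.80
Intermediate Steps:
w = -⅕ (w = -1/5 = -1*⅕ = -⅕ ≈ -0.20000)
j(c) = 2*√30/5 (j(c) = √(-⅕ + 5) = √(24/5) = 2*√30/5)
m(r, Y) = Y² - 9*r (m(r, Y) = -9*r + Y² = Y² - 9*r)
m(10, j(-3)) - 1*(-225) = ((2*√30/5)² - 9*10) - 1*(-225) = (24/5 - 90) + 225 = -426/5 + 225 = 699/5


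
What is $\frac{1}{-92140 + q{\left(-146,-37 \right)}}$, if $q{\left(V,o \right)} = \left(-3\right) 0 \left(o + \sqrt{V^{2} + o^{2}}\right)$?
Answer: $- \frac{1}{92140} \approx -1.0853 \cdot 10^{-5}$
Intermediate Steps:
$q{\left(V,o \right)} = 0$ ($q{\left(V,o \right)} = 0 \left(o + \sqrt{V^{2} + o^{2}}\right) = 0$)
$\frac{1}{-92140 + q{\left(-146,-37 \right)}} = \frac{1}{-92140 + 0} = \frac{1}{-92140} = - \frac{1}{92140}$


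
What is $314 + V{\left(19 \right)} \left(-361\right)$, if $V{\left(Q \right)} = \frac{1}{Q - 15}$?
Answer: $\frac{895}{4} \approx 223.75$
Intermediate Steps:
$V{\left(Q \right)} = \frac{1}{-15 + Q}$
$314 + V{\left(19 \right)} \left(-361\right) = 314 + \frac{1}{-15 + 19} \left(-361\right) = 314 + \frac{1}{4} \left(-361\right) = 314 - \frac{361}{4} = \frac{895}{4}$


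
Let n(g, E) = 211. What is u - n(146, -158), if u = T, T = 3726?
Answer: 3515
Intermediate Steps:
u = 3726
u - n(146, -158) = 3726 - 1*211 = 3726 - 211 = 3515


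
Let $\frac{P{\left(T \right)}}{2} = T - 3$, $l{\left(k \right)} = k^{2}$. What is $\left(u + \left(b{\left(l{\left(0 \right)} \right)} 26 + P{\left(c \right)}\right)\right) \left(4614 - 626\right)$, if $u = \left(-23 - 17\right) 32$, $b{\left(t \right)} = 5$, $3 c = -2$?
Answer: $- \frac{13846336}{3} \approx -4.6154 \cdot 10^{6}$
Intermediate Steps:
$c = - \frac{2}{3}$ ($c = \frac{1}{3} \left(-2\right) = - \frac{2}{3} \approx -0.66667$)
$u = -1280$ ($u = \left(-40\right) 32 = -1280$)
$P{\left(T \right)} = -6 + 2 T$ ($P{\left(T \right)} = 2 \left(T - 3\right) = 2 \left(-3 + T\right) = -6 + 2 T$)
$\left(u + \left(b{\left(l{\left(0 \right)} \right)} 26 + P{\left(c \right)}\right)\right) \left(4614 - 626\right) = \left(-1280 + \left(5 \cdot 26 + \left(-6 + 2 \left(- \frac{2}{3}\right)\right)\right)\right) \left(4614 - 626\right) = \left(-1280 + \left(130 - \frac{22}{3}\right)\right) 3988 = \left(-1280 + \frac{368}{3}\right) 3988 = \left(- \frac{3472}{3}\right) 3988 = - \frac{13846336}{3}$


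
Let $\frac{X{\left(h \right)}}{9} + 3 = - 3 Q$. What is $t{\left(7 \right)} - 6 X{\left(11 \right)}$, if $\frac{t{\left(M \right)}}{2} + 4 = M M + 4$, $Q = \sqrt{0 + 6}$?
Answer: $260 + 162 \sqrt{6} \approx 656.82$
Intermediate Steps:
$Q = \sqrt{6} \approx 2.4495$
$t{\left(M \right)} = 2 M^{2}$ ($t{\left(M \right)} = -8 + 2 \left(M M + 4\right) = -8 + 2 \left(M^{2} + 4\right) = -8 + 2 \left(4 + M^{2}\right) = -8 + \left(8 + 2 M^{2}\right) = 2 M^{2}$)
$X{\left(h \right)} = -27 - 27 \sqrt{6}$ ($X{\left(h \right)} = -27 + 9 \left(- 3 \sqrt{6}\right) = -27 - 27 \sqrt{6}$)
$t{\left(7 \right)} - 6 X{\left(11 \right)} = 2 \cdot 7^{2} - 6 \left(-27 - 27 \sqrt{6}\right) = 2 \cdot 49 + \left(162 + 162 \sqrt{6}\right) = 98 + \left(162 + 162 \sqrt{6}\right) = 260 + 162 \sqrt{6}$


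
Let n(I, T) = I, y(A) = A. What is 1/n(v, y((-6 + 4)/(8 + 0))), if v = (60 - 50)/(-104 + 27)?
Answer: -77/10 ≈ -7.7000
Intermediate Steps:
v = -10/77 (v = 10/(-77) = 10*(-1/77) = -10/77 ≈ -0.12987)
1/n(v, y((-6 + 4)/(8 + 0))) = 1/(-10/77) = -77/10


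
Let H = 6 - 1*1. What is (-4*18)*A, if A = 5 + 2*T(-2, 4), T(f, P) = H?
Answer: -1080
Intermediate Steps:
H = 5 (H = 6 - 1 = 5)
T(f, P) = 5
A = 15 (A = 5 + 2*5 = 5 + 10 = 15)
(-4*18)*A = -4*18*15 = -72*15 = -1080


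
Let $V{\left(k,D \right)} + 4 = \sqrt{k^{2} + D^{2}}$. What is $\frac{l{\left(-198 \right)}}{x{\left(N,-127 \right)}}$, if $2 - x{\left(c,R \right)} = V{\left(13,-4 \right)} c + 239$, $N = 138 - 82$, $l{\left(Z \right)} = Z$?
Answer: $- \frac{2574}{579991} + \frac{11088 \sqrt{185}}{579991} \approx 0.25559$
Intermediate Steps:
$V{\left(k,D \right)} = -4 + \sqrt{D^{2} + k^{2}}$ ($V{\left(k,D \right)} = -4 + \sqrt{k^{2} + D^{2}} = -4 + \sqrt{D^{2} + k^{2}}$)
$N = 56$
$x{\left(c,R \right)} = -237 - c \left(-4 + \sqrt{185}\right)$ ($x{\left(c,R \right)} = 2 - \left(\left(-4 + \sqrt{\left(-4\right)^{2} + 13^{2}}\right) c + 239\right) = 2 - \left(\left(-4 + \sqrt{16 + 169}\right) c + 239\right) = 2 - \left(\left(-4 + \sqrt{185}\right) c + 239\right) = 2 - \left(c \left(-4 + \sqrt{185}\right) + 239\right) = 2 - \left(239 + c \left(-4 + \sqrt{185}\right)\right) = -237 - c \left(-4 + \sqrt{185}\right)$)
$\frac{l{\left(-198 \right)}}{x{\left(N,-127 \right)}} = - \frac{198}{-237 + 56 \left(4 - \sqrt{185}\right)} = - \frac{198}{-237 + \left(224 - 56 \sqrt{185}\right)} = - \frac{198}{-13 - 56 \sqrt{185}}$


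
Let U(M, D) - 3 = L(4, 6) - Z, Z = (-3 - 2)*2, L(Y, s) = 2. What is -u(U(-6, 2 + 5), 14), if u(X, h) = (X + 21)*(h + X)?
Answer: -1044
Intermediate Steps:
Z = -10 (Z = -5*2 = -10)
U(M, D) = 15 (U(M, D) = 3 + (2 - 1*(-10)) = 3 + (2 + 10) = 3 + 12 = 15)
u(X, h) = (21 + X)*(X + h)
-u(U(-6, 2 + 5), 14) = -(15² + 21*15 + 21*14 + 15*14) = -(225 + 315 + 294 + 210) = -1*1044 = -1044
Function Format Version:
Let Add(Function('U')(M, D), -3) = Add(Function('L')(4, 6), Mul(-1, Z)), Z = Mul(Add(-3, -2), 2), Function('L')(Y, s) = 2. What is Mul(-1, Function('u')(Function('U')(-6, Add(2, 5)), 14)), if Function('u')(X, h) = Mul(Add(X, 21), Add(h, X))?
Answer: -1044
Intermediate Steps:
Z = -10 (Z = Mul(-5, 2) = -10)
Function('U')(M, D) = 15 (Function('U')(M, D) = Add(3, Add(2, Mul(-1, -10))) = Add(3, Add(2, 10)) = Add(3, 12) = 15)
Function('u')(X, h) = Mul(Add(21, X), Add(X, h))
Mul(-1, Function('u')(Function('U')(-6, Add(2, 5)), 14)) = Mul(-1, Add(Pow(15, 2), Mul(21, 15), Mul(21, 14), Mul(15, 14))) = Mul(-1, Add(225, 315, 294, 210)) = Mul(-1, 1044) = -1044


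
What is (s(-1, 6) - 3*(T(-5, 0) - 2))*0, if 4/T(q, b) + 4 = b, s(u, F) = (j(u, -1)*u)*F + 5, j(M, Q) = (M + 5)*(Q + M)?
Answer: 0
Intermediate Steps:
j(M, Q) = (5 + M)*(M + Q)
s(u, F) = 5 + F*u*(-5 + u² + 4*u) (s(u, F) = ((u² + 5*u + 5*(-1) + u*(-1))*u)*F + 5 = ((u² + 5*u - 5 - u)*u)*F + 5 = ((-5 + u² + 4*u)*u)*F + 5 = (u*(-5 + u² + 4*u))*F + 5 = F*u*(-5 + u² + 4*u) + 5 = 5 + F*u*(-5 + u² + 4*u))
T(q, b) = 4/(-4 + b)
(s(-1, 6) - 3*(T(-5, 0) - 2))*0 = ((5 + 6*(-1)*(-5 + (-1)² + 4*(-1))) - 3*(4/(-4 + 0) - 2))*0 = ((5 + 6*(-1)*(-5 + 1 - 4)) - 3*(4/(-4) - 2))*0 = ((5 + 6*(-1)*(-8)) - 3*(4*(-¼) - 2))*0 = ((5 + 48) - 3*(-1 - 2))*0 = (53 - 3*(-3))*0 = (53 + 9)*0 = 62*0 = 0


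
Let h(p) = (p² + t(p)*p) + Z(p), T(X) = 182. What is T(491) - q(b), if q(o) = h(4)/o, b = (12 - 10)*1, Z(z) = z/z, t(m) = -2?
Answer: 355/2 ≈ 177.50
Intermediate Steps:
Z(z) = 1
h(p) = 1 + p² - 2*p (h(p) = (p² - 2*p) + 1 = 1 + p² - 2*p)
b = 2 (b = 2*1 = 2)
q(o) = 9/o (q(o) = (1 + 4² - 2*4)/o = (1 + 16 - 8)/o = 9/o)
T(491) - q(b) = 182 - 9/2 = 355/2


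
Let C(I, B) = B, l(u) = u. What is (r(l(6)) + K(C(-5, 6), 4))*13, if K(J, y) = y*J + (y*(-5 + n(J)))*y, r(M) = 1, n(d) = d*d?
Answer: 6773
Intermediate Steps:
n(d) = d²
K(J, y) = J*y + y²*(-5 + J²) (K(J, y) = y*J + (y*(-5 + J²))*y = J*y + y²*(-5 + J²))
(r(l(6)) + K(C(-5, 6), 4))*13 = (1 + 4*(6 - 5*4 + 4*6²))*13 = (1 + 4*(6 - 20 + 4*36))*13 = (1 + 4*(6 - 20 + 144))*13 = (1 + 4*130)*13 = (1 + 520)*13 = 521*13 = 6773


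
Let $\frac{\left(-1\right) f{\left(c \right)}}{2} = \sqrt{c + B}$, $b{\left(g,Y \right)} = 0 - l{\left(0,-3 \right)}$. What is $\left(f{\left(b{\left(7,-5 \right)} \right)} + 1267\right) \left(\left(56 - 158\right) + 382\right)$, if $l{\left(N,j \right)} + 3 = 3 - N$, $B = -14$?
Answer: $354760 - 560 i \sqrt{14} \approx 3.5476 \cdot 10^{5} - 2095.3 i$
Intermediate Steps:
$l{\left(N,j \right)} = - N$ ($l{\left(N,j \right)} = -3 - \left(-3 + N\right) = - N$)
$b{\left(g,Y \right)} = 0$ ($b{\left(g,Y \right)} = 0 - \left(-1\right) 0 = 0 - 0 = 0 + 0 = 0$)
$f{\left(c \right)} = - 2 \sqrt{-14 + c}$ ($f{\left(c \right)} = - 2 \sqrt{c - 14} = - 2 \sqrt{-14 + c}$)
$\left(f{\left(b{\left(7,-5 \right)} \right)} + 1267\right) \left(\left(56 - 158\right) + 382\right) = \left(- 2 \sqrt{-14 + 0} + 1267\right) \left(\left(56 - 158\right) + 382\right) = \left(- 2 \sqrt{-14} + 1267\right) \left(-102 + 382\right) = \left(- 2 i \sqrt{14} + 1267\right) 280 = \left(1267 - 2 i \sqrt{14}\right) 280 = 354760 - 560 i \sqrt{14}$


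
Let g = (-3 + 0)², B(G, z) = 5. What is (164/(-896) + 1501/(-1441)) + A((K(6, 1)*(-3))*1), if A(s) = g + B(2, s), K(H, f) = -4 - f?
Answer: 4123671/322784 ≈ 12.775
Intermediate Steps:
g = 9 (g = (-3)² = 9)
A(s) = 14 (A(s) = 9 + 5 = 14)
(164/(-896) + 1501/(-1441)) + A((K(6, 1)*(-3))*1) = (164/(-896) + 1501/(-1441)) + 14 = (164*(-1/896) + 1501*(-1/1441)) + 14 = (-41/224 - 1501/1441) + 14 = -395305/322784 + 14 = 4123671/322784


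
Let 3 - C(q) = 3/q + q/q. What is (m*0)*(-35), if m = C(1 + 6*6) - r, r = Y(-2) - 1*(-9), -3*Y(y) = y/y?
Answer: 0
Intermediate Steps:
Y(y) = -⅓ (Y(y) = -y/(3*y) = -⅓*1 = -⅓)
C(q) = 2 - 3/q (C(q) = 3 - (3/q + q/q) = 3 - (3/q + 1) = 3 - (1 + 3/q) = 3 + (-1 - 3/q) = 2 - 3/q)
r = 26/3 (r = -⅓ - 1*(-9) = -⅓ + 9 = 26/3 ≈ 8.6667)
m = -749/111 (m = (2 - 3/(1 + 6*6)) - 1*26/3 = (2 - 3/(1 + 36)) - 26/3 = (2 - 3/37) - 26/3 = 71/37 - 26/3 = -749/111 ≈ -6.7477)
(m*0)*(-35) = -749/111*0*(-35) = 0*(-35) = 0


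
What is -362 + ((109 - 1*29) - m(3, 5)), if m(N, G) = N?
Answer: -285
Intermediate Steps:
-362 + ((109 - 1*29) - m(3, 5)) = -362 + ((109 - 1*29) - 1*3) = -362 + ((109 - 29) - 3) = -362 + (80 - 3) = -362 + 77 = -285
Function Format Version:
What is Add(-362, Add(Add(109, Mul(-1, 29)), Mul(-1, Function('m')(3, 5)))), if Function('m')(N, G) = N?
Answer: -285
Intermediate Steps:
Add(-362, Add(Add(109, Mul(-1, 29)), Mul(-1, Function('m')(3, 5)))) = Add(-362, Add(Add(109, Mul(-1, 29)), Mul(-1, 3))) = Add(-362, Add(Add(109, -29), -3)) = Add(-362, Add(80, -3)) = Add(-362, 77) = -285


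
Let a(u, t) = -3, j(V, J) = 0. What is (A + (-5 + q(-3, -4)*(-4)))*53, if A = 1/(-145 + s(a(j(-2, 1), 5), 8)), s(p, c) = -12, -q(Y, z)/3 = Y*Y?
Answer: 857010/157 ≈ 5458.7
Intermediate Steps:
q(Y, z) = -3*Y² (q(Y, z) = -3*Y*Y = -3*Y²)
A = -1/157 (A = 1/(-145 - 12) = 1/(-157) = -1/157 ≈ -0.0063694)
(A + (-5 + q(-3, -4)*(-4)))*53 = (-1/157 + (-5 - 3*(-3)²*(-4)))*53 = (-1/157 + (-5 - 3*9*(-4)))*53 = (-1/157 + (-5 - 27*(-4)))*53 = (-1/157 + (-5 + 108))*53 = (-1/157 + 103)*53 = (16170/157)*53 = 857010/157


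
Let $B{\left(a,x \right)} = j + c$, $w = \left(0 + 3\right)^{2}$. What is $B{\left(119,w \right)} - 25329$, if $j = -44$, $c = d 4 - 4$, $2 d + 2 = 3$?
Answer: $-25375$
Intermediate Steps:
$d = \frac{1}{2}$ ($d = -1 + \frac{1}{2} \cdot 3 = -1 + \frac{3}{2} = \frac{1}{2} \approx 0.5$)
$c = -2$ ($c = \frac{1}{2} \cdot 4 - 4 = 2 - 4 = -2$)
$w = 9$ ($w = 3^{2} = 9$)
$B{\left(a,x \right)} = -46$ ($B{\left(a,x \right)} = -44 - 2 = -46$)
$B{\left(119,w \right)} - 25329 = -46 - 25329 = -25375$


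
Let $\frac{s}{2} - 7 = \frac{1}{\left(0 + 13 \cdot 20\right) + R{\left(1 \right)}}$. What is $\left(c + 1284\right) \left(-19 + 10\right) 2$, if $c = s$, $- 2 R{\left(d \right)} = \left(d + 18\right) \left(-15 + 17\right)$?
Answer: $- \frac{5630760}{241} \approx -23364.0$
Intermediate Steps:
$R{\left(d \right)} = -18 - d$ ($R{\left(d \right)} = - \frac{\left(d + 18\right) \left(-15 + 17\right)}{2} = - \frac{\left(18 + d\right) 2}{2} = - \frac{36 + 2 d}{2} = -18 - d$)
$s = \frac{3376}{241}$ ($s = 14 + \frac{2}{\left(0 + 13 \cdot 20\right) - 19} = 14 + \frac{2}{\left(0 + 260\right) - 19} = 14 + \frac{2}{260 - 19} = 14 + \frac{2}{241} = \frac{3376}{241} \approx 14.008$)
$c = \frac{3376}{241} \approx 14.008$
$\left(c + 1284\right) \left(-19 + 10\right) 2 = \left(\frac{3376}{241} + 1284\right) \left(-19 + 10\right) 2 = \frac{312820 \left(\left(-9\right) 2\right)}{241} = \frac{312820}{241} \left(-18\right) = - \frac{5630760}{241}$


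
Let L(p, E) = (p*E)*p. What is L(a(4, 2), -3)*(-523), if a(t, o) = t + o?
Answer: 56484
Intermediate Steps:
a(t, o) = o + t
L(p, E) = E*p² (L(p, E) = (E*p)*p = E*p²)
L(a(4, 2), -3)*(-523) = -3*(2 + 4)²*(-523) = -3*6²*(-523) = -3*36*(-523) = -108*(-523) = 56484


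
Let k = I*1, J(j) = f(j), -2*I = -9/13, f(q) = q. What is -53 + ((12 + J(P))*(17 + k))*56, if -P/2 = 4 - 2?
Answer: 100335/13 ≈ 7718.1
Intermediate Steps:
P = -4 (P = -2*(4 - 2) = -2*2 = -4)
I = 9/26 (I = -(-9)/(2*13) = -½*(-9/13) = 9/26 ≈ 0.34615)
J(j) = j
k = 9/26 (k = (9/26)*1 = 9/26 ≈ 0.34615)
-53 + ((12 + J(P))*(17 + k))*56 = -53 + ((12 - 4)*(17 + 9/26))*56 = -53 + (8*(451/26))*56 = -53 + (1804/13)*56 = -53 + 101024/13 = 100335/13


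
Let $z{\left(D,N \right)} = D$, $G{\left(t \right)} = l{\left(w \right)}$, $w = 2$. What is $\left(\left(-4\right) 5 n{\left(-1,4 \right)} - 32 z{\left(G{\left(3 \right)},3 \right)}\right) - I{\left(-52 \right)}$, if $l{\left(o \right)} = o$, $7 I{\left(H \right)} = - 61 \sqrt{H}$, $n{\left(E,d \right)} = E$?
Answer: $-44 + \frac{122 i \sqrt{13}}{7} \approx -44.0 + 62.84 i$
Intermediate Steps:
$I{\left(H \right)} = - \frac{61 \sqrt{H}}{7}$ ($I{\left(H \right)} = \frac{\left(-61\right) \sqrt{H}}{7} = - \frac{61 \sqrt{H}}{7}$)
$G{\left(t \right)} = 2$
$\left(\left(-4\right) 5 n{\left(-1,4 \right)} - 32 z{\left(G{\left(3 \right)},3 \right)}\right) - I{\left(-52 \right)} = \left(\left(-4\right) 5 \left(-1\right) - 64\right) - - \frac{61 \sqrt{-52}}{7} = \left(\left(-20\right) \left(-1\right) - 64\right) - - \frac{61 \cdot 2 i \sqrt{13}}{7} = \left(20 - 64\right) - - \frac{122 i \sqrt{13}}{7} = -44 + \frac{122 i \sqrt{13}}{7}$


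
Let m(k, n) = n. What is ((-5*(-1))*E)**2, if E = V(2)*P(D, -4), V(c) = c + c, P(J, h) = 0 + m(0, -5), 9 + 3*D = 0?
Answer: 10000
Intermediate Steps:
D = -3 (D = -3 + (1/3)*0 = -3 + 0 = -3)
P(J, h) = -5 (P(J, h) = 0 - 5 = -5)
V(c) = 2*c
E = -20 (E = (2*2)*(-5) = 4*(-5) = -20)
((-5*(-1))*E)**2 = (-5*(-1)*(-20))**2 = (5*(-20))**2 = (-100)**2 = 10000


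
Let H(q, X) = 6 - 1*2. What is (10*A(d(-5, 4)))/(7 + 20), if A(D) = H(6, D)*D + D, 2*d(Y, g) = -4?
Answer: -100/27 ≈ -3.7037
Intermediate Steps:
H(q, X) = 4 (H(q, X) = 6 - 2 = 4)
d(Y, g) = -2 (d(Y, g) = (½)*(-4) = -2)
A(D) = 5*D (A(D) = 4*D + D = 5*D)
(10*A(d(-5, 4)))/(7 + 20) = (10*(5*(-2)))/(7 + 20) = (10*(-10))/27 = -100*1/27 = -100/27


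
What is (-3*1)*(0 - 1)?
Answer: 3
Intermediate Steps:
(-3*1)*(0 - 1) = -3*(-1) = 3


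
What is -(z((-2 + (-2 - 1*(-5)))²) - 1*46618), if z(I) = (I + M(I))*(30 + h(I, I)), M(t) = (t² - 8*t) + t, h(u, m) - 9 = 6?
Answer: 46843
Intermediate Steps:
h(u, m) = 15 (h(u, m) = 9 + 6 = 15)
M(t) = t² - 7*t
z(I) = 45*I + 45*I*(-7 + I) (z(I) = (I + I*(-7 + I))*(30 + 15) = (I + I*(-7 + I))*45 = 45*I + 45*I*(-7 + I))
-(z((-2 + (-2 - 1*(-5)))²) - 1*46618) = -(45*(-2 + (-2 - 1*(-5)))²*(-6 + (-2 + (-2 - 1*(-5)))²) - 1*46618) = -(45*(-2 + (-2 + 5))²*(-6 + (-2 + (-2 + 5))²) - 46618) = -(45*(-2 + 3)²*(-6 + (-2 + 3)²) - 46618) = -(45*1²*(-6 + 1²) - 46618) = -(45*1*(-6 + 1) - 46618) = -(45*1*(-5) - 46618) = -(-225 - 46618) = -1*(-46843) = 46843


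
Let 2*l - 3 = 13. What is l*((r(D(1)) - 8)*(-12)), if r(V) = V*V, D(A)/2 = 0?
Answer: 768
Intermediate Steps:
l = 8 (l = 3/2 + (½)*13 = 3/2 + 13/2 = 8)
D(A) = 0 (D(A) = 2*0 = 0)
r(V) = V²
l*((r(D(1)) - 8)*(-12)) = 8*((0² - 8)*(-12)) = 8*((0 - 8)*(-12)) = 8*(-8*(-12)) = 8*96 = 768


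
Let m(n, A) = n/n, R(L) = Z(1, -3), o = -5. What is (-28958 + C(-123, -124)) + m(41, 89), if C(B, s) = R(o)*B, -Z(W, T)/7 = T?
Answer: -31540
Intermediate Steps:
Z(W, T) = -7*T
R(L) = 21 (R(L) = -7*(-3) = 21)
m(n, A) = 1
C(B, s) = 21*B
(-28958 + C(-123, -124)) + m(41, 89) = (-28958 + 21*(-123)) + 1 = (-28958 - 2583) + 1 = -31541 + 1 = -31540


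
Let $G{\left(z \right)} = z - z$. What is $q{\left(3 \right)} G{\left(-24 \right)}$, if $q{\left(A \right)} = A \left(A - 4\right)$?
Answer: $0$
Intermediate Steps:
$q{\left(A \right)} = A \left(-4 + A\right)$
$G{\left(z \right)} = 0$
$q{\left(3 \right)} G{\left(-24 \right)} = 3 \left(-4 + 3\right) 0 = 3 \left(-1\right) 0 = \left(-3\right) 0 = 0$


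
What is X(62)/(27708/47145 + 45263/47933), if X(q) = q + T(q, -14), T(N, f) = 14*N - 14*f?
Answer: 848178748970/1154017233 ≈ 734.98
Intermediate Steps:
T(N, f) = -14*f + 14*N
X(q) = 196 + 15*q (X(q) = q + (-14*(-14) + 14*q) = q + (196 + 14*q) = 196 + 15*q)
X(62)/(27708/47145 + 45263/47933) = (196 + 15*62)/(27708/47145 + 45263/47933) = (196 + 930)/(27708*(1/47145) + 45263*(1/47933)) = 1126/(9236/15715 + 45263/47933) = 1126/(1154017233/753267095) = 1126*(753267095/1154017233) = 848178748970/1154017233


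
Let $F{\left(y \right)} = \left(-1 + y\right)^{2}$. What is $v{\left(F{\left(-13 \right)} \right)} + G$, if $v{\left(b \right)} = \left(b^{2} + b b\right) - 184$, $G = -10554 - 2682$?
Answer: $63412$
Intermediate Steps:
$G = -13236$
$v{\left(b \right)} = -184 + 2 b^{2}$ ($v{\left(b \right)} = \left(b^{2} + b^{2}\right) - 184 = 2 b^{2} - 184 = -184 + 2 b^{2}$)
$v{\left(F{\left(-13 \right)} \right)} + G = \left(-184 + 2 \left(\left(-1 - 13\right)^{2}\right)^{2}\right) - 13236 = \left(-184 + 2 \left(\left(-14\right)^{2}\right)^{2}\right) - 13236 = \left(-184 + 2 \cdot 196^{2}\right) - 13236 = \left(-184 + 2 \cdot 38416\right) - 13236 = \left(-184 + 76832\right) - 13236 = 76648 - 13236 = 63412$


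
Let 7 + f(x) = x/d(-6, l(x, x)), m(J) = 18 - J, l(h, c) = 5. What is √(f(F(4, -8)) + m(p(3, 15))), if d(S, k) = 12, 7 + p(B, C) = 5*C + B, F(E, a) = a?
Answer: I*√546/3 ≈ 7.7889*I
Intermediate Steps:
p(B, C) = -7 + B + 5*C (p(B, C) = -7 + (5*C + B) = -7 + (B + 5*C) = -7 + B + 5*C)
f(x) = -7 + x/12
√(f(F(4, -8)) + m(p(3, 15))) = √((-7 + (1/12)*(-8)) + (18 - (-7 + 3 + 5*15))) = √((-7 - ⅔) + (18 - (-7 + 3 + 75))) = √(-23/3 + (18 - 1*71)) = √(-23/3 + (18 - 71)) = √(-23/3 - 53) = √(-182/3) = I*√546/3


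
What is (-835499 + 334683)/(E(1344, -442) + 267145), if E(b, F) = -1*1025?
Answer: -62602/33265 ≈ -1.8819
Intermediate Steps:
E(b, F) = -1025
(-835499 + 334683)/(E(1344, -442) + 267145) = (-835499 + 334683)/(-1025 + 267145) = -500816/266120 = -500816*1/266120 = -62602/33265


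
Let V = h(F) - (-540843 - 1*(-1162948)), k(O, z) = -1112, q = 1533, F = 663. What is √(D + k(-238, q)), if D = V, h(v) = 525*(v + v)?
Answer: √72933 ≈ 270.06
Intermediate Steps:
h(v) = 1050*v (h(v) = 525*(2*v) = 1050*v)
V = 74045 (V = 1050*663 - (-540843 - 1*(-1162948)) = 696150 - (-540843 + 1162948) = 696150 - 1*622105 = 696150 - 622105 = 74045)
D = 74045
√(D + k(-238, q)) = √(74045 - 1112) = √72933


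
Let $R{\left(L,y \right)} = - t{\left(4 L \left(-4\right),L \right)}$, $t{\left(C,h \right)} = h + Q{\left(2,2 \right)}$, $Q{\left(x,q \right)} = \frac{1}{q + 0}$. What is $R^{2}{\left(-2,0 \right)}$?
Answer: $\frac{9}{4} \approx 2.25$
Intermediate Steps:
$Q{\left(x,q \right)} = \frac{1}{q}$
$t{\left(C,h \right)} = \frac{1}{2} + h$ ($t{\left(C,h \right)} = h + \frac{1}{2} = \frac{1}{2} + h$)
$R{\left(L,y \right)} = - \frac{1}{2} - L$ ($R{\left(L,y \right)} = - (\frac{1}{2} + L) = - \frac{1}{2} - L$)
$R^{2}{\left(-2,0 \right)} = \left(- \frac{1}{2} - -2\right)^{2} = \left(- \frac{1}{2} + 2\right)^{2} = \left(\frac{3}{2}\right)^{2} = \frac{9}{4}$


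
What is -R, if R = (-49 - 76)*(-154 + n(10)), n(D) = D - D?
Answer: -19250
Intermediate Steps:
n(D) = 0
R = 19250 (R = (-49 - 76)*(-154 + 0) = -125*(-154) = 19250)
-R = -1*19250 = -19250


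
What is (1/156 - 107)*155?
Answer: -2587105/156 ≈ -16584.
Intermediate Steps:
(1/156 - 107)*155 = -16691/156*155 = -2587105/156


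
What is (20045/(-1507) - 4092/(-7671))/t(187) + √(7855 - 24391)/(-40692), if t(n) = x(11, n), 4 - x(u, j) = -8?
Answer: -16399839/15413596 - I*√4134/20346 ≈ -1.064 - 0.0031601*I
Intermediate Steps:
x(u, j) = 12 (x(u, j) = 4 - 1*(-8) = 4 + 8 = 12)
t(n) = 12
(20045/(-1507) - 4092/(-7671))/t(187) + √(7855 - 24391)/(-40692) = (20045/(-1507) - 4092/(-7671))/12 + √(7855 - 24391)/(-40692) = (20045*(-1/1507) - 4092*(-1/7671))*(1/12) + √(-16536)*(-1/40692) = (-20045/1507 + 1364/2557)*(1/12) + (2*I*√4134)*(-1/40692) = -49199517/3853399*1/12 - I*√4134/20346 = -16399839/15413596 - I*√4134/20346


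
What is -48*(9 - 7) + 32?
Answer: -64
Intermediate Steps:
-48*(9 - 7) + 32 = -48*2 + 32 = -96 + 32 = -64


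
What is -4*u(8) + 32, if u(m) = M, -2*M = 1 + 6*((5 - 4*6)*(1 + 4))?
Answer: -1106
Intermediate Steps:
M = 569/2 (M = -(1 + 6*((5 - 4*6)*(1 + 4)))/2 = -(1 + 6*((5 - 24)*5))/2 = -(1 + 6*(-19*5))/2 = -(1 + 6*(-95))/2 = -(1 - 570)/2 = -½*(-569) = 569/2 ≈ 284.50)
u(m) = 569/2
-4*u(8) + 32 = -4*569/2 + 32 = -1138 + 32 = -1106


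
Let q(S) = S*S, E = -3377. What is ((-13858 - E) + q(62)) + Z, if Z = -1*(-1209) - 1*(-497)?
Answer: -4931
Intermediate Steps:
q(S) = S²
Z = 1706 (Z = 1209 + 497 = 1706)
((-13858 - E) + q(62)) + Z = ((-13858 - 1*(-3377)) + 62²) + 1706 = ((-13858 + 3377) + 3844) + 1706 = (-10481 + 3844) + 1706 = -6637 + 1706 = -4931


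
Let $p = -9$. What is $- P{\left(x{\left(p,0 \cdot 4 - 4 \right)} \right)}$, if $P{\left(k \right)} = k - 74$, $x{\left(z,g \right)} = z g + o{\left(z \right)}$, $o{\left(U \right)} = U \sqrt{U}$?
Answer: $38 + 27 i \approx 38.0 + 27.0 i$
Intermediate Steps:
$o{\left(U \right)} = U^{\frac{3}{2}}$
$x{\left(z,g \right)} = z^{\frac{3}{2}} + g z$ ($x{\left(z,g \right)} = z g + z^{\frac{3}{2}} = g z + z^{\frac{3}{2}} = z^{\frac{3}{2}} + g z$)
$P{\left(k \right)} = -74 + k$
$- P{\left(x{\left(p,0 \cdot 4 - 4 \right)} \right)} = - (-74 + \left(\left(-9\right)^{\frac{3}{2}} + \left(0 \cdot 4 - 4\right) \left(-9\right)\right)) = - (-74 + \left(- 27 i + \left(0 - 4\right) \left(-9\right)\right)) = - (-74 - \left(-36 + 27 i\right)) = - (-74 + \left(- 27 i + 36\right)) = - (-74 + \left(36 - 27 i\right)) = - (-38 - 27 i) = 38 + 27 i$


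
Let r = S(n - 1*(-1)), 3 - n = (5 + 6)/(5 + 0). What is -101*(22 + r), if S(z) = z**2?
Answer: -63731/25 ≈ -2549.2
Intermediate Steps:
n = 4/5 (n = 3 - (5 + 6)/(5 + 0) = 3 - 11/5 = 4/5 ≈ 0.80000)
r = 81/25 (r = (4/5 - 1*(-1))**2 = (4/5 + 1)**2 = (9/5)**2 = 81/25 ≈ 3.2400)
-101*(22 + r) = -101*(22 + 81/25) = -101*631/25 = -63731/25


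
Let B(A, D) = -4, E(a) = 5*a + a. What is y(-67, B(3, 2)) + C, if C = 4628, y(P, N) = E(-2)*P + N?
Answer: 5428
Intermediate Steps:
E(a) = 6*a
y(P, N) = N - 12*P (y(P, N) = (6*(-2))*P + N = -12*P + N = N - 12*P)
y(-67, B(3, 2)) + C = (-4 - 12*(-67)) + 4628 = (-4 + 804) + 4628 = 800 + 4628 = 5428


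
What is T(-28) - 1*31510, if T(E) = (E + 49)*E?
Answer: -32098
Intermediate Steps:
T(E) = E*(49 + E) (T(E) = (49 + E)*E = E*(49 + E))
T(-28) - 1*31510 = -28*(49 - 28) - 1*31510 = -28*21 - 31510 = -588 - 31510 = -32098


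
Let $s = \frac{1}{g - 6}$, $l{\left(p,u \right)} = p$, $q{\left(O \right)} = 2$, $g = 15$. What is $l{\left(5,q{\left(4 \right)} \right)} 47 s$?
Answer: $\frac{235}{9} \approx 26.111$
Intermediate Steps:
$s = \frac{1}{9}$ ($s = \frac{1}{15 - 6} = \frac{1}{9} \approx 0.11111$)
$l{\left(5,q{\left(4 \right)} \right)} 47 s = 5 \cdot 47 \cdot \frac{1}{9} = 235 \cdot \frac{1}{9} = \frac{235}{9}$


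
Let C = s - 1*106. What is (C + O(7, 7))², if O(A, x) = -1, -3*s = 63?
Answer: 16384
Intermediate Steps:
s = -21 (s = -⅓*63 = -21)
C = -127 (C = -21 - 1*106 = -21 - 106 = -127)
(C + O(7, 7))² = (-127 - 1)² = (-128)² = 16384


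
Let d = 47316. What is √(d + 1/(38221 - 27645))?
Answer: √330773665237/2644 ≈ 217.52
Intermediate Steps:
√(d + 1/(38221 - 27645)) = √(47316 + 1/(38221 - 27645)) = √(47316 + 1/10576) = √(500414017/10576) = √330773665237/2644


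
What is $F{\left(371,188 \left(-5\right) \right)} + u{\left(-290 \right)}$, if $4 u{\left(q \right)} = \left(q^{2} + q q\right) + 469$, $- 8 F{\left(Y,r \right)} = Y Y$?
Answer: $\frac{199697}{8} \approx 24962.0$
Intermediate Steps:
$F{\left(Y,r \right)} = - \frac{Y^{2}}{8}$ ($F{\left(Y,r \right)} = - \frac{Y Y}{8} = - \frac{Y^{2}}{8}$)
$u{\left(q \right)} = \frac{469}{4} + \frac{q^{2}}{2}$ ($u{\left(q \right)} = \frac{\left(q^{2} + q q\right) + 469}{4} = \frac{\left(q^{2} + q^{2}\right) + 469}{4} = \frac{2 q^{2} + 469}{4} = \frac{469 + 2 q^{2}}{4} = \frac{469}{4} + \frac{q^{2}}{2}$)
$F{\left(371,188 \left(-5\right) \right)} + u{\left(-290 \right)} = - \frac{371^{2}}{8} + \left(\frac{469}{4} + \frac{\left(-290\right)^{2}}{2}\right) = \left(- \frac{1}{8}\right) 137641 + \left(\frac{469}{4} + \frac{1}{2} \cdot 84100\right) = - \frac{137641}{8} + \left(\frac{469}{4} + 42050\right) = - \frac{137641}{8} + \frac{168669}{4} = \frac{199697}{8}$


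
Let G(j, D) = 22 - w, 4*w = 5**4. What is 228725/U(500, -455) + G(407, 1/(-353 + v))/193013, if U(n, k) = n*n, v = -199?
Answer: 1764533437/1930130000 ≈ 0.91420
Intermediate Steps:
w = 625/4 (w = (1/4)*5**4 = (1/4)*625 = 625/4 ≈ 156.25)
U(n, k) = n**2
G(j, D) = -537/4 (G(j, D) = 22 - 1*625/4 = 22 - 625/4 = -537/4)
228725/U(500, -455) + G(407, 1/(-353 + v))/193013 = 228725/(500**2) - 537/4/193013 = 228725/250000 - 537/4*1/193013 = 228725*(1/250000) - 537/772052 = 9149/10000 - 537/772052 = 1764533437/1930130000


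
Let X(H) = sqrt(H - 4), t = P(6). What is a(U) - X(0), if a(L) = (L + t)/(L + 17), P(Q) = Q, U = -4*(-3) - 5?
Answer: 13/24 - 2*I ≈ 0.54167 - 2.0*I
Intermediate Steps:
U = 7 (U = 12 - 5 = 7)
t = 6
X(H) = sqrt(-4 + H)
a(L) = (6 + L)/(17 + L) (a(L) = (L + 6)/(L + 17) = (6 + L)/(17 + L))
a(U) - X(0) = (6 + 7)/(17 + 7) - sqrt(-4 + 0) = 13/24 - sqrt(-4) = (1/24)*13 - 2*I = 13/24 - 2*I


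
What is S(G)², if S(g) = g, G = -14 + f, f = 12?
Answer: 4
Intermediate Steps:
G = -2 (G = -14 + 12 = -2)
S(G)² = (-2)² = 4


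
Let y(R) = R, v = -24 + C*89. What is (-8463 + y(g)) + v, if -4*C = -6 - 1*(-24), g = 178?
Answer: -17419/2 ≈ -8709.5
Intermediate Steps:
C = -9/2 (C = -(-6 - 1*(-24))/4 = -(-6 + 24)/4 = -1/4*18 = -9/2 ≈ -4.5000)
v = -849/2 (v = -24 - 9/2*89 = -24 - 801/2 = -849/2 ≈ -424.50)
(-8463 + y(g)) + v = (-8463 + 178) - 849/2 = -8285 - 849/2 = -17419/2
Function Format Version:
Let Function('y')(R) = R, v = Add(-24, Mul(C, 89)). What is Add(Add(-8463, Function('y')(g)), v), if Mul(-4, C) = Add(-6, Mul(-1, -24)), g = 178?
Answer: Rational(-17419, 2) ≈ -8709.5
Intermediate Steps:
C = Rational(-9, 2) (C = Mul(Rational(-1, 4), Add(-6, Mul(-1, -24))) = Mul(Rational(-1, 4), Add(-6, 24)) = Mul(Rational(-1, 4), 18) = Rational(-9, 2) ≈ -4.5000)
v = Rational(-849, 2) (v = Add(-24, Mul(Rational(-9, 2), 89)) = Add(-24, Rational(-801, 2)) = Rational(-849, 2) ≈ -424.50)
Add(Add(-8463, Function('y')(g)), v) = Add(Add(-8463, 178), Rational(-849, 2)) = Add(-8285, Rational(-849, 2)) = Rational(-17419, 2)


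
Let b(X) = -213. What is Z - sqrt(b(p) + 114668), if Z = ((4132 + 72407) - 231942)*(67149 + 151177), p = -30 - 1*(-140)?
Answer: -33928515378 - sqrt(114455) ≈ -3.3929e+10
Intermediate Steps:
p = 110 (p = -30 + 140 = 110)
Z = -33928515378 (Z = (76539 - 231942)*218326 = -155403*218326 = -33928515378)
Z - sqrt(b(p) + 114668) = -33928515378 - sqrt(-213 + 114668) = -33928515378 - sqrt(114455)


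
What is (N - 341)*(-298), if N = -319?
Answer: 196680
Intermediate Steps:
(N - 341)*(-298) = (-319 - 341)*(-298) = -660*(-298) = 196680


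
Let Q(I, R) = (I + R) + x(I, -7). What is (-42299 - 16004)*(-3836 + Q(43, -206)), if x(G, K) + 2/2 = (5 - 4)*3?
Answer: 233037091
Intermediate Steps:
x(G, K) = 2 (x(G, K) = -1 + (5 - 4)*3 = -1 + 1*3 = -1 + 3 = 2)
Q(I, R) = 2 + I + R (Q(I, R) = (I + R) + 2 = 2 + I + R)
(-42299 - 16004)*(-3836 + Q(43, -206)) = (-42299 - 16004)*(-3836 + (2 + 43 - 206)) = -58303*(-3836 - 161) = -58303*(-3997) = 233037091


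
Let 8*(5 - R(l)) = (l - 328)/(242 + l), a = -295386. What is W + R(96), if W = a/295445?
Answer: 408029487/99860410 ≈ 4.0860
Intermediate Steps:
R(l) = 5 - (-328 + l)/(8*(242 + l)) (R(l) = 5 - (l - 328)/(8*(242 + l)) = 5 - (-328 + l)/(8*(242 + l)))
W = -295386/295445 ≈ -0.99980
W + R(96) = -295386/295445 + 3*(3336 + 13*96)/(8*(242 + 96)) = -295386/295445 + (3/8)*(3336 + 1248)/338 = -295386/295445 + (3/8)*(1/338)*4584 = -295386/295445 + 1719/338 = 408029487/99860410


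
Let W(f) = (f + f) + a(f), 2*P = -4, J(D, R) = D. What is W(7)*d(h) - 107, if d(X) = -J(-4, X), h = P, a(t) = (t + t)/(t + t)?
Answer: -47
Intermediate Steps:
a(t) = 1 (a(t) = (2*t)/((2*t)) = (2*t)*(1/(2*t)) = 1)
P = -2 (P = (1/2)*(-4) = -2)
h = -2
W(f) = 1 + 2*f (W(f) = (f + f) + 1 = 2*f + 1 = 1 + 2*f)
d(X) = 4 (d(X) = -1*(-4) = 4)
W(7)*d(h) - 107 = (1 + 2*7)*4 - 107 = (1 + 14)*4 - 107 = 15*4 - 107 = 60 - 107 = -47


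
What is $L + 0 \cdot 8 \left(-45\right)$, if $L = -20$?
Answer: $-20$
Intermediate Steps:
$L + 0 \cdot 8 \left(-45\right) = -20 + 0 \cdot 8 \left(-45\right) = -20 + 0 \left(-45\right) = -20 + 0 = -20$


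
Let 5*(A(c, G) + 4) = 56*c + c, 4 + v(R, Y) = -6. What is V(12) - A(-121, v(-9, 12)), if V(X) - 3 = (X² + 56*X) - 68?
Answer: 10672/5 ≈ 2134.4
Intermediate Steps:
v(R, Y) = -10 (v(R, Y) = -4 - 6 = -10)
A(c, G) = -4 + 57*c/5 (A(c, G) = -4 + (56*c + c)/5 = -4 + (57*c)/5 = -4 + 57*c/5)
V(X) = -65 + X² + 56*X (V(X) = 3 + ((X² + 56*X) - 68) = 3 + (-68 + X² + 56*X) = -65 + X² + 56*X)
V(12) - A(-121, v(-9, 12)) = (-65 + 12² + 56*12) - (-4 + (57/5)*(-121)) = (-65 + 144 + 672) - (-4 - 6897/5) = 751 - 1*(-6917/5) = 751 + 6917/5 = 10672/5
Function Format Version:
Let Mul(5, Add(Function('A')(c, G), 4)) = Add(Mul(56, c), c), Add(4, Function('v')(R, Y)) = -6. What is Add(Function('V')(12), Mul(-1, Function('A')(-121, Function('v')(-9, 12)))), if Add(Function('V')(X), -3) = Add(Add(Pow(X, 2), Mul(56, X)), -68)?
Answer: Rational(10672, 5) ≈ 2134.4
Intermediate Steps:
Function('v')(R, Y) = -10 (Function('v')(R, Y) = Add(-4, -6) = -10)
Function('A')(c, G) = Add(-4, Mul(Rational(57, 5), c)) (Function('A')(c, G) = Add(-4, Mul(Rational(1, 5), Add(Mul(56, c), c))) = Add(-4, Mul(Rational(1, 5), Mul(57, c))) = Add(-4, Mul(Rational(57, 5), c)))
Function('V')(X) = Add(-65, Pow(X, 2), Mul(56, X)) (Function('V')(X) = Add(3, Add(Add(Pow(X, 2), Mul(56, X)), -68)) = Add(3, Add(-68, Pow(X, 2), Mul(56, X))) = Add(-65, Pow(X, 2), Mul(56, X)))
Add(Function('V')(12), Mul(-1, Function('A')(-121, Function('v')(-9, 12)))) = Add(Add(-65, Pow(12, 2), Mul(56, 12)), Mul(-1, Add(-4, Mul(Rational(57, 5), -121)))) = Add(Add(-65, 144, 672), Mul(-1, Add(-4, Rational(-6897, 5)))) = Add(751, Mul(-1, Rational(-6917, 5))) = Add(751, Rational(6917, 5)) = Rational(10672, 5)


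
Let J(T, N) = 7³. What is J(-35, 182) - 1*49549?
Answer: -49206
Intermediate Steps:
J(T, N) = 343
J(-35, 182) - 1*49549 = 343 - 1*49549 = 343 - 49549 = -49206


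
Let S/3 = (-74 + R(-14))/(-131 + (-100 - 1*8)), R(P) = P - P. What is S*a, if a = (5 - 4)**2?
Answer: 222/239 ≈ 0.92887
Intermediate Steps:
R(P) = 0
a = 1 (a = 1**2 = 1)
S = 222/239 (S = 3*((-74 + 0)/(-131 + (-100 - 1*8))) = 3*(-74/(-131 + (-100 - 8))) = 3*(-74/(-131 - 108)) = 3*(-74/(-239)) = 3*(-74*(-1/239)) = 3*(74/239) = 222/239 ≈ 0.92887)
S*a = (222/239)*1 = 222/239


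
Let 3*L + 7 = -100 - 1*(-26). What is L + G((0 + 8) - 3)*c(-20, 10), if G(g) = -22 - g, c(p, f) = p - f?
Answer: 783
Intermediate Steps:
L = -27 (L = -7/3 + (-100 - 1*(-26))/3 = -7/3 + (-100 + 26)/3 = -7/3 + (⅓)*(-74) = -7/3 - 74/3 = -27)
L + G((0 + 8) - 3)*c(-20, 10) = -27 + (-22 - ((0 + 8) - 3))*(-20 - 1*10) = -27 + (-22 - (8 - 3))*(-20 - 10) = -27 + (-22 - 1*5)*(-30) = -27 + (-22 - 5)*(-30) = -27 - 27*(-30) = -27 + 810 = 783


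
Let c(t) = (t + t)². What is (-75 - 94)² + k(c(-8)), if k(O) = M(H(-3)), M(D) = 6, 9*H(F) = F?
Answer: 28567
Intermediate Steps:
H(F) = F/9
c(t) = 4*t² (c(t) = (2*t)² = 4*t²)
k(O) = 6
(-75 - 94)² + k(c(-8)) = (-75 - 94)² + 6 = (-169)² + 6 = 28561 + 6 = 28567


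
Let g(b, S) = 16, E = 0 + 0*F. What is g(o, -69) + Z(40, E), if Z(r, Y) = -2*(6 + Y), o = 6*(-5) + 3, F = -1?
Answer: 4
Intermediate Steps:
E = 0 (E = 0 + 0*(-1) = 0 + 0 = 0)
o = -27 (o = -30 + 3 = -27)
Z(r, Y) = -12 - 2*Y
g(o, -69) + Z(40, E) = 16 + (-12 - 2*0) = 16 + (-12 + 0) = 16 - 12 = 4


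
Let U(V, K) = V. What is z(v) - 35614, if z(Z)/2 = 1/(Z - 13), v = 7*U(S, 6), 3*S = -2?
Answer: -1887548/53 ≈ -35614.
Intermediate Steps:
S = -2/3 (S = (1/3)*(-2) = -2/3 ≈ -0.66667)
v = -14/3 (v = 7*(-2/3) = -14/3 ≈ -4.6667)
z(Z) = 2/(-13 + Z) (z(Z) = 2/(Z - 13) = 2/(-13 + Z))
z(v) - 35614 = 2/(-13 - 14/3) - 35614 = 2/(-53/3) - 35614 = 2*(-3/53) - 35614 = -6/53 - 35614 = -1887548/53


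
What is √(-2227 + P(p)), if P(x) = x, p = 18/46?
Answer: 2*I*√294469/23 ≈ 47.187*I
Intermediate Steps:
p = 9/23 (p = 18*(1/46) = 9/23 ≈ 0.39130)
√(-2227 + P(p)) = √(-2227 + 9/23) = √(-51212/23) = 2*I*√294469/23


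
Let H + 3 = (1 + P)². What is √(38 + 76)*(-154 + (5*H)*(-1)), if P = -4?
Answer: -184*√114 ≈ -1964.6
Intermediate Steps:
H = 6 (H = -3 + (1 - 4)² = -3 + (-3)² = -3 + 9 = 6)
√(38 + 76)*(-154 + (5*H)*(-1)) = √(38 + 76)*(-154 + (5*6)*(-1)) = √114*(-154 + 30*(-1)) = √114*(-154 - 30) = √114*(-184) = -184*√114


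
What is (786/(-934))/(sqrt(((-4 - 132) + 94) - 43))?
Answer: 393*I*sqrt(85)/39695 ≈ 0.091278*I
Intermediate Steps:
(786/(-934))/(sqrt(((-4 - 132) + 94) - 43)) = (786*(-1/934))/(sqrt((-136 + 94) - 43)) = -393/(467*sqrt(-42 - 43)) = -393*(-I*sqrt(85)/85)/467 = -(-393)*I*sqrt(85)/39695 = 393*I*sqrt(85)/39695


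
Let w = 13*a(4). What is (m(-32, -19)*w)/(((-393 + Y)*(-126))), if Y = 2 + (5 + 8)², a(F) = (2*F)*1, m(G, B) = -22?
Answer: -572/6993 ≈ -0.081796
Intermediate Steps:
a(F) = 2*F
w = 104 (w = 13*(2*4) = 13*8 = 104)
Y = 171 (Y = 2 + 13² = 2 + 169 = 171)
(m(-32, -19)*w)/(((-393 + Y)*(-126))) = (-22*104)/(((-393 + 171)*(-126))) = -2288/((-222*(-126))) = -2288/27972 = -2288*1/27972 = -572/6993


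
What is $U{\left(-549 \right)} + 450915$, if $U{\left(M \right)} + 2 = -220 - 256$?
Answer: $450437$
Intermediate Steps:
$U{\left(M \right)} = -478$ ($U{\left(M \right)} = -2 - 476 = -478$)
$U{\left(-549 \right)} + 450915 = -478 + 450915 = 450437$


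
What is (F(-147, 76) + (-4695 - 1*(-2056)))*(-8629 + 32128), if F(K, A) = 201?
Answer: -57290562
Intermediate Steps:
(F(-147, 76) + (-4695 - 1*(-2056)))*(-8629 + 32128) = (201 + (-4695 - 1*(-2056)))*(-8629 + 32128) = (201 + (-4695 + 2056))*23499 = (201 - 2639)*23499 = -2438*23499 = -57290562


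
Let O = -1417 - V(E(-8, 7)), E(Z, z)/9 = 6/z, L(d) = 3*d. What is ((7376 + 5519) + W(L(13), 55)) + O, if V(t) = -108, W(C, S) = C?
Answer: 11625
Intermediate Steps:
E(Z, z) = 54/z (E(Z, z) = 9*(6/z) = 54/z)
O = -1309 (O = -1417 - 1*(-108) = -1417 + 108 = -1309)
((7376 + 5519) + W(L(13), 55)) + O = ((7376 + 5519) + 3*13) - 1309 = (12895 + 39) - 1309 = 12934 - 1309 = 11625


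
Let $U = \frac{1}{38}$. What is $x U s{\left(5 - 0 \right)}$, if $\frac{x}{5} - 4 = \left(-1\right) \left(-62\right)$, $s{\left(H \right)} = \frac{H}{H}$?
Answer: $\frac{165}{19} \approx 8.6842$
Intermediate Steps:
$s{\left(H \right)} = 1$
$U = \frac{1}{38} \approx 0.026316$
$x = 330$ ($x = 20 + 5 \left(\left(-1\right) \left(-62\right)\right) = 20 + 5 \cdot 62 = 20 + 310 = 330$)
$x U s{\left(5 - 0 \right)} = 330 \cdot \frac{1}{38} \cdot 1 = \frac{165}{19} \cdot 1 = \frac{165}{19}$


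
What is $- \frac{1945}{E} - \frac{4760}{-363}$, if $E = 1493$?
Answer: $\frac{6400645}{541959} \approx 11.81$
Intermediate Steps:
$- \frac{1945}{E} - \frac{4760}{-363} = - \frac{1945}{1493} - \frac{4760}{-363} = \left(-1945\right) \frac{1}{1493} - - \frac{4760}{363} = - \frac{1945}{1493} + \frac{4760}{363} = \frac{6400645}{541959}$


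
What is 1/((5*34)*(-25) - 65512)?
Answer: -1/69762 ≈ -1.4334e-5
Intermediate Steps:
1/((5*34)*(-25) - 65512) = 1/(170*(-25) - 65512) = 1/(-4250 - 65512) = 1/(-69762) = -1/69762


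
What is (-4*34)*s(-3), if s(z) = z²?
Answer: -1224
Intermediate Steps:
(-4*34)*s(-3) = -4*34*(-3)² = -136*9 = -1224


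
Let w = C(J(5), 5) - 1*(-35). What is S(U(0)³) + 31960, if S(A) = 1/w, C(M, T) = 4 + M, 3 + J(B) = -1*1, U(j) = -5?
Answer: 1118601/35 ≈ 31960.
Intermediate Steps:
J(B) = -4 (J(B) = -3 - 1*1 = -3 - 1 = -4)
w = 35 (w = (4 - 4) - 1*(-35) = 0 + 35 = 35)
S(A) = 1/35
S(U(0)³) + 31960 = 1/35 + 31960 = 1118601/35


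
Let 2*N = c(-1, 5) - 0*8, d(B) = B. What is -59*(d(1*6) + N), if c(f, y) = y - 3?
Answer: -413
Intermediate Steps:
c(f, y) = -3 + y
N = 1 (N = ((-3 + 5) - 0*8)/2 = (2 - 1*0)/2 = (2 + 0)/2 = (1/2)*2 = 1)
-59*(d(1*6) + N) = -59*(1*6 + 1) = -59*(6 + 1) = -59*7 = -413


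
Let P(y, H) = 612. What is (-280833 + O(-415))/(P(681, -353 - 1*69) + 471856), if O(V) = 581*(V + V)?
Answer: -763063/472468 ≈ -1.6151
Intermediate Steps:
O(V) = 1162*V (O(V) = 581*(2*V) = 1162*V)
(-280833 + O(-415))/(P(681, -353 - 1*69) + 471856) = (-280833 + 1162*(-415))/(612 + 471856) = (-280833 - 482230)/472468 = -763063*1/472468 = -763063/472468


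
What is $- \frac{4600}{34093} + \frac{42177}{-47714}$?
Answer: $- \frac{1657424861}{1626713402} \approx -1.0189$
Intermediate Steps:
$- \frac{4600}{34093} + \frac{42177}{-47714} = \left(-4600\right) \frac{1}{34093} + 42177 \left(- \frac{1}{47714}\right) = - \frac{4600}{34093} - \frac{42177}{47714} = - \frac{1657424861}{1626713402}$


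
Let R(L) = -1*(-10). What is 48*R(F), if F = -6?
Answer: 480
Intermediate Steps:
R(L) = 10
48*R(F) = 48*10 = 480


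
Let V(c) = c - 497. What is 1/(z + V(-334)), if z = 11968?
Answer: 1/11137 ≈ 8.9791e-5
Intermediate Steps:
V(c) = -497 + c
1/(z + V(-334)) = 1/(11968 + (-497 - 334)) = 1/(11968 - 831) = 1/11137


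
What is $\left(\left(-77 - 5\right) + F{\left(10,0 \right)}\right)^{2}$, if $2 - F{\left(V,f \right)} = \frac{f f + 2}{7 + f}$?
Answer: $\frac{315844}{49} \approx 6445.8$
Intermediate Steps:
$F{\left(V,f \right)} = 2 - \frac{2 + f^{2}}{7 + f}$ ($F{\left(V,f \right)} = 2 - \frac{f f + 2}{7 + f} = 2 - \frac{f^{2} + 2}{7 + f} = 2 - \frac{2 + f^{2}}{7 + f}$)
$\left(\left(-77 - 5\right) + F{\left(10,0 \right)}\right)^{2} = \left(\left(-77 - 5\right) + \frac{12 - 0^{2} + 2 \cdot 0}{7 + 0}\right)^{2} = \left(-82 + \frac{12 - 0 + 0}{7}\right)^{2} = \left(-82 + \frac{12 + 0 + 0}{7}\right)^{2} = \left(-82 + \frac{1}{7} \cdot 12\right)^{2} = \left(-82 + \frac{12}{7}\right)^{2} = \left(- \frac{562}{7}\right)^{2} = \frac{315844}{49}$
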